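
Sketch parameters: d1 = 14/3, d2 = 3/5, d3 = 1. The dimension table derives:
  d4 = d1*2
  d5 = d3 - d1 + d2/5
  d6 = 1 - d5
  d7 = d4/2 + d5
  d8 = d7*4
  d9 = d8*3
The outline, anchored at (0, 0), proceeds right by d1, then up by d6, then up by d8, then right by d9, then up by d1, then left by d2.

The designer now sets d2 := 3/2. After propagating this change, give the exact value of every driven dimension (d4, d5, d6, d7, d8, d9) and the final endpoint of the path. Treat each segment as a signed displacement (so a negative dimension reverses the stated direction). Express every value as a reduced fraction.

Apply edit: d2 := 3/2
  d4 = d1*2 = 28/3
  d5 = d3 - d1 + d2/5 = -101/30
  d6 = 1 - d5 = 131/30
  d7 = d4/2 + d5 = 13/10
  d8 = d7*4 = 26/5
  d9 = d8*3 = 78/5
Walk from origin (0, 0):
  seg 1: right by d1 = 14/3 → (14/3, 0)
  seg 2: up by d6 = 131/30 → (14/3, 131/30)
  seg 3: up by d8 = 26/5 → (14/3, 287/30)
  seg 4: right by d9 = 78/5 → (304/15, 287/30)
  seg 5: up by d1 = 14/3 → (304/15, 427/30)
  seg 6: left by d2 = 3/2 → (563/30, 427/30)

d4 = 28/3
d5 = -101/30
d6 = 131/30
d7 = 13/10
d8 = 26/5
d9 = 78/5
endpoint = (563/30, 427/30)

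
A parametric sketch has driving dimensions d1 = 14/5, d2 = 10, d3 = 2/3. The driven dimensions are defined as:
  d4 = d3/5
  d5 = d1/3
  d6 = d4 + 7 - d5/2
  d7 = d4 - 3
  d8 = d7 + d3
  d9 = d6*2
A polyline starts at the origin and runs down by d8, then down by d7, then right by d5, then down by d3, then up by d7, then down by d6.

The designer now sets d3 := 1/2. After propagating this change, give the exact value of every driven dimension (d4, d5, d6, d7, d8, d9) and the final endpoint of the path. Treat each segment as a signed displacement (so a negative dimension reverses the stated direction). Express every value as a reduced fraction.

Apply edit: d3 := 1/2
  d4 = d3/5 = 1/10
  d5 = d1/3 = 14/15
  d6 = d4 + 7 - d5/2 = 199/30
  d7 = d4 - 3 = -29/10
  d8 = d7 + d3 = -12/5
  d9 = d6*2 = 199/15
Walk from origin (0, 0):
  seg 1: down by d8 = -12/5 → (0, 12/5)
  seg 2: down by d7 = -29/10 → (0, 53/10)
  seg 3: right by d5 = 14/15 → (14/15, 53/10)
  seg 4: down by d3 = 1/2 → (14/15, 24/5)
  seg 5: up by d7 = -29/10 → (14/15, 19/10)
  seg 6: down by d6 = 199/30 → (14/15, -71/15)

d4 = 1/10
d5 = 14/15
d6 = 199/30
d7 = -29/10
d8 = -12/5
d9 = 199/15
endpoint = (14/15, -71/15)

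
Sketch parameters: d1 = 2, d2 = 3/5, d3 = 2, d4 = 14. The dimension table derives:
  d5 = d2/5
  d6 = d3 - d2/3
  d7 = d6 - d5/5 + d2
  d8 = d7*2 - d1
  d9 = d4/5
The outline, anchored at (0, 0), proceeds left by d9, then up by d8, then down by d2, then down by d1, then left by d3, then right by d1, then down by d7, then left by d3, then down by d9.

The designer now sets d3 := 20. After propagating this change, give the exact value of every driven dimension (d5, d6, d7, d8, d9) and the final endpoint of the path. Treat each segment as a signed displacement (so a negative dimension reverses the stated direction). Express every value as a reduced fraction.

d5 = 3/25
d6 = 99/5
d7 = 2547/125
d8 = 4844/125
d9 = 14/5
endpoint = (-204/5, 1622/125)

Apply edit: d3 := 20
  d5 = d2/5 = 3/25
  d6 = d3 - d2/3 = 99/5
  d7 = d6 - d5/5 + d2 = 2547/125
  d8 = d7*2 - d1 = 4844/125
  d9 = d4/5 = 14/5
Walk from origin (0, 0):
  seg 1: left by d9 = 14/5 → (-14/5, 0)
  seg 2: up by d8 = 4844/125 → (-14/5, 4844/125)
  seg 3: down by d2 = 3/5 → (-14/5, 4769/125)
  seg 4: down by d1 = 2 → (-14/5, 4519/125)
  seg 5: left by d3 = 20 → (-114/5, 4519/125)
  seg 6: right by d1 = 2 → (-104/5, 4519/125)
  seg 7: down by d7 = 2547/125 → (-104/5, 1972/125)
  seg 8: left by d3 = 20 → (-204/5, 1972/125)
  seg 9: down by d9 = 14/5 → (-204/5, 1622/125)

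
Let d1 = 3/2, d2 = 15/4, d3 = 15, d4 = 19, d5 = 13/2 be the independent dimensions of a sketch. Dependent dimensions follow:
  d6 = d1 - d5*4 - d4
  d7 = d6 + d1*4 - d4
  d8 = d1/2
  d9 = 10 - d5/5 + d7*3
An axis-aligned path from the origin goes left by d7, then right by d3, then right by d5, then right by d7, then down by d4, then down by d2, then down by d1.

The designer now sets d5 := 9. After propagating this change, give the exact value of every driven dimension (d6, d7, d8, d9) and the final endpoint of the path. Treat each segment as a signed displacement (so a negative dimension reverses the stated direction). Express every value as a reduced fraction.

Apply edit: d5 := 9
  d6 = d1 - d5*4 - d4 = -107/2
  d7 = d6 + d1*4 - d4 = -133/2
  d8 = d1/2 = 3/4
  d9 = 10 - d5/5 + d7*3 = -1913/10
Walk from origin (0, 0):
  seg 1: left by d7 = -133/2 → (133/2, 0)
  seg 2: right by d3 = 15 → (163/2, 0)
  seg 3: right by d5 = 9 → (181/2, 0)
  seg 4: right by d7 = -133/2 → (24, 0)
  seg 5: down by d4 = 19 → (24, -19)
  seg 6: down by d2 = 15/4 → (24, -91/4)
  seg 7: down by d1 = 3/2 → (24, -97/4)

d6 = -107/2
d7 = -133/2
d8 = 3/4
d9 = -1913/10
endpoint = (24, -97/4)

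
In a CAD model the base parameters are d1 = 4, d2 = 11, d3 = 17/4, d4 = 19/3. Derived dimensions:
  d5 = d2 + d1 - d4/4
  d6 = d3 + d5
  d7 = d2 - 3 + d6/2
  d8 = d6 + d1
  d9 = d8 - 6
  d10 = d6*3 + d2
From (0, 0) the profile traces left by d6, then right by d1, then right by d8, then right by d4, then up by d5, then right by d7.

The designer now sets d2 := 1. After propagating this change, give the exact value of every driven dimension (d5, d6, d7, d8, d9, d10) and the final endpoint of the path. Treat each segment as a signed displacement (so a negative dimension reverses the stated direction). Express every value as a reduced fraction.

d5 = 41/12
d6 = 23/3
d7 = 11/6
d8 = 35/3
d9 = 17/3
d10 = 24
endpoint = (97/6, 41/12)

Apply edit: d2 := 1
  d5 = d2 + d1 - d4/4 = 41/12
  d6 = d3 + d5 = 23/3
  d7 = d2 - 3 + d6/2 = 11/6
  d8 = d6 + d1 = 35/3
  d9 = d8 - 6 = 17/3
  d10 = d6*3 + d2 = 24
Walk from origin (0, 0):
  seg 1: left by d6 = 23/3 → (-23/3, 0)
  seg 2: right by d1 = 4 → (-11/3, 0)
  seg 3: right by d8 = 35/3 → (8, 0)
  seg 4: right by d4 = 19/3 → (43/3, 0)
  seg 5: up by d5 = 41/12 → (43/3, 41/12)
  seg 6: right by d7 = 11/6 → (97/6, 41/12)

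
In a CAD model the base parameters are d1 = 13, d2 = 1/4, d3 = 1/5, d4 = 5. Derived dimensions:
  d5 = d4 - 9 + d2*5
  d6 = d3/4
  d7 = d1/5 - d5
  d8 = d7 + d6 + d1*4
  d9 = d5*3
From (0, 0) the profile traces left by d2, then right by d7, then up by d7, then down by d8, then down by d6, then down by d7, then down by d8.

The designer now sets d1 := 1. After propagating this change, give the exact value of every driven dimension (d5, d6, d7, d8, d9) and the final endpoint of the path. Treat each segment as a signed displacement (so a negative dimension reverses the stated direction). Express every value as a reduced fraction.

d5 = -11/4
d6 = 1/20
d7 = 59/20
d8 = 7
d9 = -33/4
endpoint = (27/10, -281/20)

Apply edit: d1 := 1
  d5 = d4 - 9 + d2*5 = -11/4
  d6 = d3/4 = 1/20
  d7 = d1/5 - d5 = 59/20
  d8 = d7 + d6 + d1*4 = 7
  d9 = d5*3 = -33/4
Walk from origin (0, 0):
  seg 1: left by d2 = 1/4 → (-1/4, 0)
  seg 2: right by d7 = 59/20 → (27/10, 0)
  seg 3: up by d7 = 59/20 → (27/10, 59/20)
  seg 4: down by d8 = 7 → (27/10, -81/20)
  seg 5: down by d6 = 1/20 → (27/10, -41/10)
  seg 6: down by d7 = 59/20 → (27/10, -141/20)
  seg 7: down by d8 = 7 → (27/10, -281/20)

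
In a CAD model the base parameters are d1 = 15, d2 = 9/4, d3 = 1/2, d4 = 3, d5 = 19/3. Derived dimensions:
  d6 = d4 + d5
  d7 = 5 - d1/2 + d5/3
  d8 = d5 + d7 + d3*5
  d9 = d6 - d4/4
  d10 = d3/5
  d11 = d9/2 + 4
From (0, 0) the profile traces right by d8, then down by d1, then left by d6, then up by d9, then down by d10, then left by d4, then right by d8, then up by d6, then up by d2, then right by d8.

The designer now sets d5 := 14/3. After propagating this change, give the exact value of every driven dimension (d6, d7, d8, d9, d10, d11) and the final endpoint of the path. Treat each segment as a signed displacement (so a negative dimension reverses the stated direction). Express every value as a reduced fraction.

d6 = 23/3
d7 = -17/18
d8 = 56/9
d9 = 83/12
d10 = 1/10
d11 = 179/24
endpoint = (8, 26/15)

Apply edit: d5 := 14/3
  d6 = d4 + d5 = 23/3
  d7 = 5 - d1/2 + d5/3 = -17/18
  d8 = d5 + d7 + d3*5 = 56/9
  d9 = d6 - d4/4 = 83/12
  d10 = d3/5 = 1/10
  d11 = d9/2 + 4 = 179/24
Walk from origin (0, 0):
  seg 1: right by d8 = 56/9 → (56/9, 0)
  seg 2: down by d1 = 15 → (56/9, -15)
  seg 3: left by d6 = 23/3 → (-13/9, -15)
  seg 4: up by d9 = 83/12 → (-13/9, -97/12)
  seg 5: down by d10 = 1/10 → (-13/9, -491/60)
  seg 6: left by d4 = 3 → (-40/9, -491/60)
  seg 7: right by d8 = 56/9 → (16/9, -491/60)
  seg 8: up by d6 = 23/3 → (16/9, -31/60)
  seg 9: up by d2 = 9/4 → (16/9, 26/15)
  seg 10: right by d8 = 56/9 → (8, 26/15)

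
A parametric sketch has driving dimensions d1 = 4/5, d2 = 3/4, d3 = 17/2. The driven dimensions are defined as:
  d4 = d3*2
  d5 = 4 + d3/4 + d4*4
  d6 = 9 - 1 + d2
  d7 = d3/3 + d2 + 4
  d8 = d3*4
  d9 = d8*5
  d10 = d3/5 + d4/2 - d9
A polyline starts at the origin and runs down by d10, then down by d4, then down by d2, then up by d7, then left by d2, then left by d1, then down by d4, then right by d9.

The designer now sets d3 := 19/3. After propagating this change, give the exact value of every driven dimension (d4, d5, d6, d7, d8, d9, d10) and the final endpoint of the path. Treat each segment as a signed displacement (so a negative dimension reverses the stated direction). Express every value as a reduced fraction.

Apply edit: d3 := 19/3
  d4 = d3*2 = 38/3
  d5 = 4 + d3/4 + d4*4 = 225/4
  d6 = 9 - 1 + d2 = 35/4
  d7 = d3/3 + d2 + 4 = 247/36
  d8 = d3*4 = 76/3
  d9 = d8*5 = 380/3
  d10 = d3/5 + d4/2 - d9 = -1786/15
Walk from origin (0, 0):
  seg 1: down by d10 = -1786/15 → (0, 1786/15)
  seg 2: down by d4 = 38/3 → (0, 532/5)
  seg 3: down by d2 = 3/4 → (0, 2113/20)
  seg 4: up by d7 = 247/36 → (0, 5063/45)
  seg 5: left by d2 = 3/4 → (-3/4, 5063/45)
  seg 6: left by d1 = 4/5 → (-31/20, 5063/45)
  seg 7: down by d4 = 38/3 → (-31/20, 4493/45)
  seg 8: right by d9 = 380/3 → (7507/60, 4493/45)

d4 = 38/3
d5 = 225/4
d6 = 35/4
d7 = 247/36
d8 = 76/3
d9 = 380/3
d10 = -1786/15
endpoint = (7507/60, 4493/45)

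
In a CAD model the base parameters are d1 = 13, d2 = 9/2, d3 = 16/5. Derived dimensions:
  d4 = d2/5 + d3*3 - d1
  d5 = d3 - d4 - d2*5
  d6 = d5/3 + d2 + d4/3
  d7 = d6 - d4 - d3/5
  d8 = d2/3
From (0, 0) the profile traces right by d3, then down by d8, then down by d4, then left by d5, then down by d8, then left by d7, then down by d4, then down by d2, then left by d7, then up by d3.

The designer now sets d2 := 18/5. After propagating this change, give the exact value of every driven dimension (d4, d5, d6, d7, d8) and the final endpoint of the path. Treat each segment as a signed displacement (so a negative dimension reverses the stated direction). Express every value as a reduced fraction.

d4 = -67/25
d5 = -303/25
d6 = -4/3
d7 = 53/75
d8 = 6/5
endpoint = (1043/75, 64/25)

Apply edit: d2 := 18/5
  d4 = d2/5 + d3*3 - d1 = -67/25
  d5 = d3 - d4 - d2*5 = -303/25
  d6 = d5/3 + d2 + d4/3 = -4/3
  d7 = d6 - d4 - d3/5 = 53/75
  d8 = d2/3 = 6/5
Walk from origin (0, 0):
  seg 1: right by d3 = 16/5 → (16/5, 0)
  seg 2: down by d8 = 6/5 → (16/5, -6/5)
  seg 3: down by d4 = -67/25 → (16/5, 37/25)
  seg 4: left by d5 = -303/25 → (383/25, 37/25)
  seg 5: down by d8 = 6/5 → (383/25, 7/25)
  seg 6: left by d7 = 53/75 → (1096/75, 7/25)
  seg 7: down by d4 = -67/25 → (1096/75, 74/25)
  seg 8: down by d2 = 18/5 → (1096/75, -16/25)
  seg 9: left by d7 = 53/75 → (1043/75, -16/25)
  seg 10: up by d3 = 16/5 → (1043/75, 64/25)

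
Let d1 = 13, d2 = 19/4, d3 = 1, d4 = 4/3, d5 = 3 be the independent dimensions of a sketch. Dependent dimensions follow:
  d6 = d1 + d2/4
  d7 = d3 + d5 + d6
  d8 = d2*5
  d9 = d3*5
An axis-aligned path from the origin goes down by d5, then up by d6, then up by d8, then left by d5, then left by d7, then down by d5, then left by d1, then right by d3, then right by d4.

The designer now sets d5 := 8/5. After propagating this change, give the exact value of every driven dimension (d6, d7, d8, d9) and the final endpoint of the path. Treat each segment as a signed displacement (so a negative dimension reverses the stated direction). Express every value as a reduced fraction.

d6 = 227/16
d7 = 1343/80
d8 = 95/4
d9 = 5
endpoint = (-6973/240, 2779/80)

Apply edit: d5 := 8/5
  d6 = d1 + d2/4 = 227/16
  d7 = d3 + d5 + d6 = 1343/80
  d8 = d2*5 = 95/4
  d9 = d3*5 = 5
Walk from origin (0, 0):
  seg 1: down by d5 = 8/5 → (0, -8/5)
  seg 2: up by d6 = 227/16 → (0, 1007/80)
  seg 3: up by d8 = 95/4 → (0, 2907/80)
  seg 4: left by d5 = 8/5 → (-8/5, 2907/80)
  seg 5: left by d7 = 1343/80 → (-1471/80, 2907/80)
  seg 6: down by d5 = 8/5 → (-1471/80, 2779/80)
  seg 7: left by d1 = 13 → (-2511/80, 2779/80)
  seg 8: right by d3 = 1 → (-2431/80, 2779/80)
  seg 9: right by d4 = 4/3 → (-6973/240, 2779/80)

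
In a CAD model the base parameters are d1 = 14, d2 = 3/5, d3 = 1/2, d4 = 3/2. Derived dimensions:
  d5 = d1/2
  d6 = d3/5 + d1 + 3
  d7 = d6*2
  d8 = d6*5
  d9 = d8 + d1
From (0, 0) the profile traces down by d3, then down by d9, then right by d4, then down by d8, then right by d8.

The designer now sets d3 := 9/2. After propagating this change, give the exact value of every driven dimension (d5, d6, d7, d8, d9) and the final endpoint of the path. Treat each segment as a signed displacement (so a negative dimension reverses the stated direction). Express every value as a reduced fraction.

d5 = 7
d6 = 179/10
d7 = 179/5
d8 = 179/2
d9 = 207/2
endpoint = (91, -395/2)

Apply edit: d3 := 9/2
  d5 = d1/2 = 7
  d6 = d3/5 + d1 + 3 = 179/10
  d7 = d6*2 = 179/5
  d8 = d6*5 = 179/2
  d9 = d8 + d1 = 207/2
Walk from origin (0, 0):
  seg 1: down by d3 = 9/2 → (0, -9/2)
  seg 2: down by d9 = 207/2 → (0, -108)
  seg 3: right by d4 = 3/2 → (3/2, -108)
  seg 4: down by d8 = 179/2 → (3/2, -395/2)
  seg 5: right by d8 = 179/2 → (91, -395/2)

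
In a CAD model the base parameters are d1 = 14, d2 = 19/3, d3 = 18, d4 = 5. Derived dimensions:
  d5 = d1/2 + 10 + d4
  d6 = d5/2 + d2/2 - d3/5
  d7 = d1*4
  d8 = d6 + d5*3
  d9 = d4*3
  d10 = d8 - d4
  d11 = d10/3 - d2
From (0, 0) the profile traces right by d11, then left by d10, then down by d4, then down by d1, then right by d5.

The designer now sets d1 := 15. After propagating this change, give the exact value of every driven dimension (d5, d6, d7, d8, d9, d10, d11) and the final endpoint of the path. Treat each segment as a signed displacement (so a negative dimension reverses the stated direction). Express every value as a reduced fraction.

d5 = 45/2
d6 = 649/60
d7 = 60
d8 = 4699/60
d9 = 15
d10 = 4399/60
d11 = 3259/180
endpoint = (-1472/45, -20)

Apply edit: d1 := 15
  d5 = d1/2 + 10 + d4 = 45/2
  d6 = d5/2 + d2/2 - d3/5 = 649/60
  d7 = d1*4 = 60
  d8 = d6 + d5*3 = 4699/60
  d9 = d4*3 = 15
  d10 = d8 - d4 = 4399/60
  d11 = d10/3 - d2 = 3259/180
Walk from origin (0, 0):
  seg 1: right by d11 = 3259/180 → (3259/180, 0)
  seg 2: left by d10 = 4399/60 → (-4969/90, 0)
  seg 3: down by d4 = 5 → (-4969/90, -5)
  seg 4: down by d1 = 15 → (-4969/90, -20)
  seg 5: right by d5 = 45/2 → (-1472/45, -20)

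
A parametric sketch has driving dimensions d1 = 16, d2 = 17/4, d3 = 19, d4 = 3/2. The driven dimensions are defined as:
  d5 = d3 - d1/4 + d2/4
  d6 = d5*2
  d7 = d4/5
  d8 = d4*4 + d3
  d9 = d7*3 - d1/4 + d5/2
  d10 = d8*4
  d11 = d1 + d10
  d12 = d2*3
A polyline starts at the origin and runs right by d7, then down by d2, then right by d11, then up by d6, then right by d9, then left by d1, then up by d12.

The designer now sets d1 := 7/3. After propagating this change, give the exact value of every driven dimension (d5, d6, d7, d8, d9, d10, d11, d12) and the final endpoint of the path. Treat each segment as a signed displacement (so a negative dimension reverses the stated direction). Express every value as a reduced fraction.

Apply edit: d1 := 7/3
  d5 = d3 - d1/4 + d2/4 = 935/48
  d6 = d5*2 = 935/24
  d7 = d4/5 = 3/10
  d8 = d4*4 + d3 = 25
  d9 = d7*3 - d1/4 + d5/2 = 1609/160
  d10 = d8*4 = 100
  d11 = d1 + d10 = 307/3
  d12 = d2*3 = 51/4
Walk from origin (0, 0):
  seg 1: right by d7 = 3/10 → (3/10, 0)
  seg 2: down by d2 = 17/4 → (3/10, -17/4)
  seg 3: right by d11 = 307/3 → (3079/30, -17/4)
  seg 4: up by d6 = 935/24 → (3079/30, 833/24)
  seg 5: right by d9 = 1609/160 → (54091/480, 833/24)
  seg 6: left by d1 = 7/3 → (17657/160, 833/24)
  seg 7: up by d12 = 51/4 → (17657/160, 1139/24)

d5 = 935/48
d6 = 935/24
d7 = 3/10
d8 = 25
d9 = 1609/160
d10 = 100
d11 = 307/3
d12 = 51/4
endpoint = (17657/160, 1139/24)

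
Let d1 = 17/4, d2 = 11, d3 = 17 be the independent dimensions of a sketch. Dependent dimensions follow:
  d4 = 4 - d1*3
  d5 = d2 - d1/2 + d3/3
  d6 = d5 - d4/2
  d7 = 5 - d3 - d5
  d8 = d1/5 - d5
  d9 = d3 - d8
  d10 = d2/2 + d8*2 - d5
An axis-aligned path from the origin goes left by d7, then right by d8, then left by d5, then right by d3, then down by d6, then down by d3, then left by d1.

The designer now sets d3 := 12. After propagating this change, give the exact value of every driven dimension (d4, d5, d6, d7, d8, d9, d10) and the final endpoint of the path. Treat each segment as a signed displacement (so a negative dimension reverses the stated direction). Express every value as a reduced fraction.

d4 = -35/4
d5 = 103/8
d6 = 69/4
d7 = -159/8
d8 = -481/40
d9 = 961/40
d10 = -1257/40
endpoint = (109/40, -117/4)

Apply edit: d3 := 12
  d4 = 4 - d1*3 = -35/4
  d5 = d2 - d1/2 + d3/3 = 103/8
  d6 = d5 - d4/2 = 69/4
  d7 = 5 - d3 - d5 = -159/8
  d8 = d1/5 - d5 = -481/40
  d9 = d3 - d8 = 961/40
  d10 = d2/2 + d8*2 - d5 = -1257/40
Walk from origin (0, 0):
  seg 1: left by d7 = -159/8 → (159/8, 0)
  seg 2: right by d8 = -481/40 → (157/20, 0)
  seg 3: left by d5 = 103/8 → (-201/40, 0)
  seg 4: right by d3 = 12 → (279/40, 0)
  seg 5: down by d6 = 69/4 → (279/40, -69/4)
  seg 6: down by d3 = 12 → (279/40, -117/4)
  seg 7: left by d1 = 17/4 → (109/40, -117/4)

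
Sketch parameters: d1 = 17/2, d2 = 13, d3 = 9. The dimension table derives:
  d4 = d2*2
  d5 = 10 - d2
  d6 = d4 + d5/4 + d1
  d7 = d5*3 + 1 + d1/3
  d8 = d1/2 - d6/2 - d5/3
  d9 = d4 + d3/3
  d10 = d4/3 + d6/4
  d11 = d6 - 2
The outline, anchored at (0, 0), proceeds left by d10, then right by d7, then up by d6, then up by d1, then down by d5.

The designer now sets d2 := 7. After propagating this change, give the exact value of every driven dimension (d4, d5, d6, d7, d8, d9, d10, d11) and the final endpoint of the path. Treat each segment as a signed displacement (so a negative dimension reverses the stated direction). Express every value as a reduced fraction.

d4 = 14
d5 = 3
d6 = 93/4
d7 = 77/6
d8 = -67/8
d9 = 17
d10 = 503/48
d11 = 85/4
endpoint = (113/48, 115/4)

Apply edit: d2 := 7
  d4 = d2*2 = 14
  d5 = 10 - d2 = 3
  d6 = d4 + d5/4 + d1 = 93/4
  d7 = d5*3 + 1 + d1/3 = 77/6
  d8 = d1/2 - d6/2 - d5/3 = -67/8
  d9 = d4 + d3/3 = 17
  d10 = d4/3 + d6/4 = 503/48
  d11 = d6 - 2 = 85/4
Walk from origin (0, 0):
  seg 1: left by d10 = 503/48 → (-503/48, 0)
  seg 2: right by d7 = 77/6 → (113/48, 0)
  seg 3: up by d6 = 93/4 → (113/48, 93/4)
  seg 4: up by d1 = 17/2 → (113/48, 127/4)
  seg 5: down by d5 = 3 → (113/48, 115/4)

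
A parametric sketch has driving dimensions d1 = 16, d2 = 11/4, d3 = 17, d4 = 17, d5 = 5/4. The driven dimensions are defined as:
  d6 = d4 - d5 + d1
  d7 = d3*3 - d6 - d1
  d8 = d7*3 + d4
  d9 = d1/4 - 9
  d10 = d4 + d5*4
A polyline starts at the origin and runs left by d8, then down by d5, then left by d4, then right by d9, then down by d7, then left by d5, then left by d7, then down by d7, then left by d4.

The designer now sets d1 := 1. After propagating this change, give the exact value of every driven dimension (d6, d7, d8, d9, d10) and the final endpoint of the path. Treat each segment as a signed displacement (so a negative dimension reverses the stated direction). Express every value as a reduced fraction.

Apply edit: d1 := 1
  d6 = d4 - d5 + d1 = 67/4
  d7 = d3*3 - d6 - d1 = 133/4
  d8 = d7*3 + d4 = 467/4
  d9 = d1/4 - 9 = -35/4
  d10 = d4 + d5*4 = 22
Walk from origin (0, 0):
  seg 1: left by d8 = 467/4 → (-467/4, 0)
  seg 2: down by d5 = 5/4 → (-467/4, -5/4)
  seg 3: left by d4 = 17 → (-535/4, -5/4)
  seg 4: right by d9 = -35/4 → (-285/2, -5/4)
  seg 5: down by d7 = 133/4 → (-285/2, -69/2)
  seg 6: left by d5 = 5/4 → (-575/4, -69/2)
  seg 7: left by d7 = 133/4 → (-177, -69/2)
  seg 8: down by d7 = 133/4 → (-177, -271/4)
  seg 9: left by d4 = 17 → (-194, -271/4)

d6 = 67/4
d7 = 133/4
d8 = 467/4
d9 = -35/4
d10 = 22
endpoint = (-194, -271/4)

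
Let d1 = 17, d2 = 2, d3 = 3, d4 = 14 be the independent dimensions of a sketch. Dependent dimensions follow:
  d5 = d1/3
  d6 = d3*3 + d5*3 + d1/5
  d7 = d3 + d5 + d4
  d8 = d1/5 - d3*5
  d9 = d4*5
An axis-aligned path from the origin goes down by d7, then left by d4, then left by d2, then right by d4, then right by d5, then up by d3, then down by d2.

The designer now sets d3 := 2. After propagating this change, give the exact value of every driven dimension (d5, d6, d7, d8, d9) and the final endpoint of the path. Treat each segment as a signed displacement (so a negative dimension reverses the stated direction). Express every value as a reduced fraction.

Apply edit: d3 := 2
  d5 = d1/3 = 17/3
  d6 = d3*3 + d5*3 + d1/5 = 132/5
  d7 = d3 + d5 + d4 = 65/3
  d8 = d1/5 - d3*5 = -33/5
  d9 = d4*5 = 70
Walk from origin (0, 0):
  seg 1: down by d7 = 65/3 → (0, -65/3)
  seg 2: left by d4 = 14 → (-14, -65/3)
  seg 3: left by d2 = 2 → (-16, -65/3)
  seg 4: right by d4 = 14 → (-2, -65/3)
  seg 5: right by d5 = 17/3 → (11/3, -65/3)
  seg 6: up by d3 = 2 → (11/3, -59/3)
  seg 7: down by d2 = 2 → (11/3, -65/3)

d5 = 17/3
d6 = 132/5
d7 = 65/3
d8 = -33/5
d9 = 70
endpoint = (11/3, -65/3)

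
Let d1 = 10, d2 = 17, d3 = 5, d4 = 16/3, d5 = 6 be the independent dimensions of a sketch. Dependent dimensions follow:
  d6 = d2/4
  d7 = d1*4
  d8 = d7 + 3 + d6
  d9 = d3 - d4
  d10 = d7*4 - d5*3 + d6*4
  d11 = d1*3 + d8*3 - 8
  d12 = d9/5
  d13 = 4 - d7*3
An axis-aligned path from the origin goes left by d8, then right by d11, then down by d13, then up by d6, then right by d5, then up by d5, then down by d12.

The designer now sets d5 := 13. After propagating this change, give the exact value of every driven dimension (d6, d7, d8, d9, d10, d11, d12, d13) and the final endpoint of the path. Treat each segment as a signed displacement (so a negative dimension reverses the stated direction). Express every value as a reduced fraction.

d6 = 17/4
d7 = 40
d8 = 189/4
d9 = -1/3
d10 = 138
d11 = 655/4
d12 = -1/15
d13 = -116
endpoint = (259/2, 7999/60)

Apply edit: d5 := 13
  d6 = d2/4 = 17/4
  d7 = d1*4 = 40
  d8 = d7 + 3 + d6 = 189/4
  d9 = d3 - d4 = -1/3
  d10 = d7*4 - d5*3 + d6*4 = 138
  d11 = d1*3 + d8*3 - 8 = 655/4
  d12 = d9/5 = -1/15
  d13 = 4 - d7*3 = -116
Walk from origin (0, 0):
  seg 1: left by d8 = 189/4 → (-189/4, 0)
  seg 2: right by d11 = 655/4 → (233/2, 0)
  seg 3: down by d13 = -116 → (233/2, 116)
  seg 4: up by d6 = 17/4 → (233/2, 481/4)
  seg 5: right by d5 = 13 → (259/2, 481/4)
  seg 6: up by d5 = 13 → (259/2, 533/4)
  seg 7: down by d12 = -1/15 → (259/2, 7999/60)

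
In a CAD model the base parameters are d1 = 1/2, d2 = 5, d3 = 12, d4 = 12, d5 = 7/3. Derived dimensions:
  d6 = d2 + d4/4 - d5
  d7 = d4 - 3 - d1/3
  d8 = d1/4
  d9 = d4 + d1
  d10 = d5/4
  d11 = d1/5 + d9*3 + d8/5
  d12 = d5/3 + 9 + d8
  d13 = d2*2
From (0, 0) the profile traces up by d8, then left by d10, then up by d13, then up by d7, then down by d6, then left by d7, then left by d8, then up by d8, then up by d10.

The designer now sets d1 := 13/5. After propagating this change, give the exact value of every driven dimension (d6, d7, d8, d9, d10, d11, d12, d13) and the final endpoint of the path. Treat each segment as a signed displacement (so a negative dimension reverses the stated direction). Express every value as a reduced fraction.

d6 = 17/3
d7 = 122/15
d8 = 13/20
d9 = 73/5
d10 = 7/12
d11 = 889/20
d12 = 1877/180
d13 = 10
endpoint = (-281/30, 287/20)

Apply edit: d1 := 13/5
  d6 = d2 + d4/4 - d5 = 17/3
  d7 = d4 - 3 - d1/3 = 122/15
  d8 = d1/4 = 13/20
  d9 = d4 + d1 = 73/5
  d10 = d5/4 = 7/12
  d11 = d1/5 + d9*3 + d8/5 = 889/20
  d12 = d5/3 + 9 + d8 = 1877/180
  d13 = d2*2 = 10
Walk from origin (0, 0):
  seg 1: up by d8 = 13/20 → (0, 13/20)
  seg 2: left by d10 = 7/12 → (-7/12, 13/20)
  seg 3: up by d13 = 10 → (-7/12, 213/20)
  seg 4: up by d7 = 122/15 → (-7/12, 1127/60)
  seg 5: down by d6 = 17/3 → (-7/12, 787/60)
  seg 6: left by d7 = 122/15 → (-523/60, 787/60)
  seg 7: left by d8 = 13/20 → (-281/30, 787/60)
  seg 8: up by d8 = 13/20 → (-281/30, 413/30)
  seg 9: up by d10 = 7/12 → (-281/30, 287/20)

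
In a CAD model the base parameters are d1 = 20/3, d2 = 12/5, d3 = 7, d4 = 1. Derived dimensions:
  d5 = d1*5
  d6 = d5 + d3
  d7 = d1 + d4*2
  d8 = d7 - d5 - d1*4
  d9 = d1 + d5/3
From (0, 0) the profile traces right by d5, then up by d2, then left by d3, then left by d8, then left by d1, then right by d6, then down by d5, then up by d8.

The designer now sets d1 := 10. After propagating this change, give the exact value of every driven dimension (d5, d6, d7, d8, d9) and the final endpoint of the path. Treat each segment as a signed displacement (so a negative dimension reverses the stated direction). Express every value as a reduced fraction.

d5 = 50
d6 = 57
d7 = 12
d8 = -78
d9 = 80/3
endpoint = (168, -628/5)

Apply edit: d1 := 10
  d5 = d1*5 = 50
  d6 = d5 + d3 = 57
  d7 = d1 + d4*2 = 12
  d8 = d7 - d5 - d1*4 = -78
  d9 = d1 + d5/3 = 80/3
Walk from origin (0, 0):
  seg 1: right by d5 = 50 → (50, 0)
  seg 2: up by d2 = 12/5 → (50, 12/5)
  seg 3: left by d3 = 7 → (43, 12/5)
  seg 4: left by d8 = -78 → (121, 12/5)
  seg 5: left by d1 = 10 → (111, 12/5)
  seg 6: right by d6 = 57 → (168, 12/5)
  seg 7: down by d5 = 50 → (168, -238/5)
  seg 8: up by d8 = -78 → (168, -628/5)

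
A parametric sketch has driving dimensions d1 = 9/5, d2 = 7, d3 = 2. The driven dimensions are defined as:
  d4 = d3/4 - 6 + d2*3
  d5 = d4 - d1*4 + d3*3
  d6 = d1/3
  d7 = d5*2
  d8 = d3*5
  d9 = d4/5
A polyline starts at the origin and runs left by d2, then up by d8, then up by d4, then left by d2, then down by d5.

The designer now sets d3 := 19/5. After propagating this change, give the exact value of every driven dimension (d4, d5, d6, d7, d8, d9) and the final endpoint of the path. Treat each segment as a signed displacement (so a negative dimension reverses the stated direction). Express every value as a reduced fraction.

Apply edit: d3 := 19/5
  d4 = d3/4 - 6 + d2*3 = 319/20
  d5 = d4 - d1*4 + d3*3 = 403/20
  d6 = d1/3 = 3/5
  d7 = d5*2 = 403/10
  d8 = d3*5 = 19
  d9 = d4/5 = 319/100
Walk from origin (0, 0):
  seg 1: left by d2 = 7 → (-7, 0)
  seg 2: up by d8 = 19 → (-7, 19)
  seg 3: up by d4 = 319/20 → (-7, 699/20)
  seg 4: left by d2 = 7 → (-14, 699/20)
  seg 5: down by d5 = 403/20 → (-14, 74/5)

d4 = 319/20
d5 = 403/20
d6 = 3/5
d7 = 403/10
d8 = 19
d9 = 319/100
endpoint = (-14, 74/5)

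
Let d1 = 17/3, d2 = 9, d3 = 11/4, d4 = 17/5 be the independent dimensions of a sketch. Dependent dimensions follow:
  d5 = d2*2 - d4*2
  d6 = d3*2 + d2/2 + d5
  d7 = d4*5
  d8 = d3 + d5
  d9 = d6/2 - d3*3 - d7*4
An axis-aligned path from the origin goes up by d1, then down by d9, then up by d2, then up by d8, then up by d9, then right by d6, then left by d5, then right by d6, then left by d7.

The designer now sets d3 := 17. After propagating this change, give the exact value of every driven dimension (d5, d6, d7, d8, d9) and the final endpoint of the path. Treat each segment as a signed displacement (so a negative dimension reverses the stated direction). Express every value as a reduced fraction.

d5 = 56/5
d6 = 497/10
d7 = 17
d8 = 141/5
d9 = -1883/20
endpoint = (356/5, 643/15)

Apply edit: d3 := 17
  d5 = d2*2 - d4*2 = 56/5
  d6 = d3*2 + d2/2 + d5 = 497/10
  d7 = d4*5 = 17
  d8 = d3 + d5 = 141/5
  d9 = d6/2 - d3*3 - d7*4 = -1883/20
Walk from origin (0, 0):
  seg 1: up by d1 = 17/3 → (0, 17/3)
  seg 2: down by d9 = -1883/20 → (0, 5989/60)
  seg 3: up by d2 = 9 → (0, 6529/60)
  seg 4: up by d8 = 141/5 → (0, 8221/60)
  seg 5: up by d9 = -1883/20 → (0, 643/15)
  seg 6: right by d6 = 497/10 → (497/10, 643/15)
  seg 7: left by d5 = 56/5 → (77/2, 643/15)
  seg 8: right by d6 = 497/10 → (441/5, 643/15)
  seg 9: left by d7 = 17 → (356/5, 643/15)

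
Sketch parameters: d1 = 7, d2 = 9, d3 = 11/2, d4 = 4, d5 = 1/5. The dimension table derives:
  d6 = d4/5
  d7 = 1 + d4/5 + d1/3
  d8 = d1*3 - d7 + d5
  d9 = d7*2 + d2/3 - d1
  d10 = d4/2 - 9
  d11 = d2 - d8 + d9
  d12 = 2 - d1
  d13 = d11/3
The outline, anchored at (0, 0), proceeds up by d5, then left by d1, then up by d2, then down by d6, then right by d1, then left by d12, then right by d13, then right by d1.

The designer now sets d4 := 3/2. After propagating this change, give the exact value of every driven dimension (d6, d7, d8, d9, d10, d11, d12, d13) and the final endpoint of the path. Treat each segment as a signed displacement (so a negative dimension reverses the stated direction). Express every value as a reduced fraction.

d6 = 3/10
d7 = 109/30
d8 = 527/30
d9 = 49/15
d10 = -33/4
d11 = -53/10
d12 = -5
d13 = -53/30
endpoint = (307/30, 89/10)

Apply edit: d4 := 3/2
  d6 = d4/5 = 3/10
  d7 = 1 + d4/5 + d1/3 = 109/30
  d8 = d1*3 - d7 + d5 = 527/30
  d9 = d7*2 + d2/3 - d1 = 49/15
  d10 = d4/2 - 9 = -33/4
  d11 = d2 - d8 + d9 = -53/10
  d12 = 2 - d1 = -5
  d13 = d11/3 = -53/30
Walk from origin (0, 0):
  seg 1: up by d5 = 1/5 → (0, 1/5)
  seg 2: left by d1 = 7 → (-7, 1/5)
  seg 3: up by d2 = 9 → (-7, 46/5)
  seg 4: down by d6 = 3/10 → (-7, 89/10)
  seg 5: right by d1 = 7 → (0, 89/10)
  seg 6: left by d12 = -5 → (5, 89/10)
  seg 7: right by d13 = -53/30 → (97/30, 89/10)
  seg 8: right by d1 = 7 → (307/30, 89/10)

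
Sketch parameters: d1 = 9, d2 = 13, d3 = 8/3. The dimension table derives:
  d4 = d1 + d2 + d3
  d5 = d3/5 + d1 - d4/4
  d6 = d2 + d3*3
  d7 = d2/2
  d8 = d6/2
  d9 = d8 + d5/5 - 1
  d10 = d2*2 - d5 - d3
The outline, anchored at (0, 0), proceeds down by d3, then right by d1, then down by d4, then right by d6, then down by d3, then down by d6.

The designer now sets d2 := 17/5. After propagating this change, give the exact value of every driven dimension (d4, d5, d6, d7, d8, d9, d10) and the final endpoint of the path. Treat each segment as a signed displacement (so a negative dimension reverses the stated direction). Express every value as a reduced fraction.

d4 = 226/15
d5 = 173/30
d6 = 57/5
d7 = 17/10
d8 = 57/10
d9 = 439/75
d10 = -49/30
endpoint = (102/5, -159/5)

Apply edit: d2 := 17/5
  d4 = d1 + d2 + d3 = 226/15
  d5 = d3/5 + d1 - d4/4 = 173/30
  d6 = d2 + d3*3 = 57/5
  d7 = d2/2 = 17/10
  d8 = d6/2 = 57/10
  d9 = d8 + d5/5 - 1 = 439/75
  d10 = d2*2 - d5 - d3 = -49/30
Walk from origin (0, 0):
  seg 1: down by d3 = 8/3 → (0, -8/3)
  seg 2: right by d1 = 9 → (9, -8/3)
  seg 3: down by d4 = 226/15 → (9, -266/15)
  seg 4: right by d6 = 57/5 → (102/5, -266/15)
  seg 5: down by d3 = 8/3 → (102/5, -102/5)
  seg 6: down by d6 = 57/5 → (102/5, -159/5)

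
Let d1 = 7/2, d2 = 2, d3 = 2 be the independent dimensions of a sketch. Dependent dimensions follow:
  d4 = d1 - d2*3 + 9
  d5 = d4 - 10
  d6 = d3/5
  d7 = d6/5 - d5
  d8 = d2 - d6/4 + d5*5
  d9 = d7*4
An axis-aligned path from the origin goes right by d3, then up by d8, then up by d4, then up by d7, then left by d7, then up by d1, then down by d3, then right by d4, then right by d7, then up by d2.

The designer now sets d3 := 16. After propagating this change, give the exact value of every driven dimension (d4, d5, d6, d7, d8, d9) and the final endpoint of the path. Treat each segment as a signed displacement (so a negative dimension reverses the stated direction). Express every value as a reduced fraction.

Apply edit: d3 := 16
  d4 = d1 - d2*3 + 9 = 13/2
  d5 = d4 - 10 = -7/2
  d6 = d3/5 = 16/5
  d7 = d6/5 - d5 = 207/50
  d8 = d2 - d6/4 + d5*5 = -163/10
  d9 = d7*4 = 414/25
Walk from origin (0, 0):
  seg 1: right by d3 = 16 → (16, 0)
  seg 2: up by d8 = -163/10 → (16, -163/10)
  seg 3: up by d4 = 13/2 → (16, -49/5)
  seg 4: up by d7 = 207/50 → (16, -283/50)
  seg 5: left by d7 = 207/50 → (593/50, -283/50)
  seg 6: up by d1 = 7/2 → (593/50, -54/25)
  seg 7: down by d3 = 16 → (593/50, -454/25)
  seg 8: right by d4 = 13/2 → (459/25, -454/25)
  seg 9: right by d7 = 207/50 → (45/2, -454/25)
  seg 10: up by d2 = 2 → (45/2, -404/25)

d4 = 13/2
d5 = -7/2
d6 = 16/5
d7 = 207/50
d8 = -163/10
d9 = 414/25
endpoint = (45/2, -404/25)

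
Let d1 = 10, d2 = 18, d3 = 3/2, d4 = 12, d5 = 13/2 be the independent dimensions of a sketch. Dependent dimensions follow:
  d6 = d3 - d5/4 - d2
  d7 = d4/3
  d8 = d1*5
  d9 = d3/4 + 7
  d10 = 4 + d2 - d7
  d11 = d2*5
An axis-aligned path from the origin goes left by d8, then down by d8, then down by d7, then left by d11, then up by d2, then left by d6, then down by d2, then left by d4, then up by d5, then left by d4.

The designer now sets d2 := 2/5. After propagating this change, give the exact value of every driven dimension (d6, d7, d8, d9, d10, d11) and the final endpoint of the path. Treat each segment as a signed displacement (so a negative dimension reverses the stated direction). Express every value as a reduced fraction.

d6 = -21/40
d7 = 4
d8 = 50
d9 = 59/8
d10 = 2/5
d11 = 2
endpoint = (-3019/40, -95/2)

Apply edit: d2 := 2/5
  d6 = d3 - d5/4 - d2 = -21/40
  d7 = d4/3 = 4
  d8 = d1*5 = 50
  d9 = d3/4 + 7 = 59/8
  d10 = 4 + d2 - d7 = 2/5
  d11 = d2*5 = 2
Walk from origin (0, 0):
  seg 1: left by d8 = 50 → (-50, 0)
  seg 2: down by d8 = 50 → (-50, -50)
  seg 3: down by d7 = 4 → (-50, -54)
  seg 4: left by d11 = 2 → (-52, -54)
  seg 5: up by d2 = 2/5 → (-52, -268/5)
  seg 6: left by d6 = -21/40 → (-2059/40, -268/5)
  seg 7: down by d2 = 2/5 → (-2059/40, -54)
  seg 8: left by d4 = 12 → (-2539/40, -54)
  seg 9: up by d5 = 13/2 → (-2539/40, -95/2)
  seg 10: left by d4 = 12 → (-3019/40, -95/2)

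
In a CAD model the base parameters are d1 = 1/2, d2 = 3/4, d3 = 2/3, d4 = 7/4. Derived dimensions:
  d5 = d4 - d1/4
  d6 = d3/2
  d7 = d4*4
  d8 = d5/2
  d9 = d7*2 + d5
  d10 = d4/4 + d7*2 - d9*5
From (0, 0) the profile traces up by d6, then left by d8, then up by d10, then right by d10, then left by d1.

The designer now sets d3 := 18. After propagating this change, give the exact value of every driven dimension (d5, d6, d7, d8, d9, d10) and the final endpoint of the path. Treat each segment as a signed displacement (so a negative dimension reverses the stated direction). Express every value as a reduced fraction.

Apply edit: d3 := 18
  d5 = d4 - d1/4 = 13/8
  d6 = d3/2 = 9
  d7 = d4*4 = 7
  d8 = d5/2 = 13/16
  d9 = d7*2 + d5 = 125/8
  d10 = d4/4 + d7*2 - d9*5 = -1019/16
Walk from origin (0, 0):
  seg 1: up by d6 = 9 → (0, 9)
  seg 2: left by d8 = 13/16 → (-13/16, 9)
  seg 3: up by d10 = -1019/16 → (-13/16, -875/16)
  seg 4: right by d10 = -1019/16 → (-129/2, -875/16)
  seg 5: left by d1 = 1/2 → (-65, -875/16)

d5 = 13/8
d6 = 9
d7 = 7
d8 = 13/16
d9 = 125/8
d10 = -1019/16
endpoint = (-65, -875/16)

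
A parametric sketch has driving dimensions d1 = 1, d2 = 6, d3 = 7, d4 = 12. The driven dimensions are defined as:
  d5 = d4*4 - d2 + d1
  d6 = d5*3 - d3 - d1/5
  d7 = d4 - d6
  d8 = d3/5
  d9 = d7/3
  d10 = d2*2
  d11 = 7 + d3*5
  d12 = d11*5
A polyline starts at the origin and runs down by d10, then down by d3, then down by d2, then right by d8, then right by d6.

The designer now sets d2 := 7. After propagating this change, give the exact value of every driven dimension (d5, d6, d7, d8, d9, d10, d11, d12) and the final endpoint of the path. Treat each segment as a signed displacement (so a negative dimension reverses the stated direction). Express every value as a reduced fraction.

Apply edit: d2 := 7
  d5 = d4*4 - d2 + d1 = 42
  d6 = d5*3 - d3 - d1/5 = 594/5
  d7 = d4 - d6 = -534/5
  d8 = d3/5 = 7/5
  d9 = d7/3 = -178/5
  d10 = d2*2 = 14
  d11 = 7 + d3*5 = 42
  d12 = d11*5 = 210
Walk from origin (0, 0):
  seg 1: down by d10 = 14 → (0, -14)
  seg 2: down by d3 = 7 → (0, -21)
  seg 3: down by d2 = 7 → (0, -28)
  seg 4: right by d8 = 7/5 → (7/5, -28)
  seg 5: right by d6 = 594/5 → (601/5, -28)

d5 = 42
d6 = 594/5
d7 = -534/5
d8 = 7/5
d9 = -178/5
d10 = 14
d11 = 42
d12 = 210
endpoint = (601/5, -28)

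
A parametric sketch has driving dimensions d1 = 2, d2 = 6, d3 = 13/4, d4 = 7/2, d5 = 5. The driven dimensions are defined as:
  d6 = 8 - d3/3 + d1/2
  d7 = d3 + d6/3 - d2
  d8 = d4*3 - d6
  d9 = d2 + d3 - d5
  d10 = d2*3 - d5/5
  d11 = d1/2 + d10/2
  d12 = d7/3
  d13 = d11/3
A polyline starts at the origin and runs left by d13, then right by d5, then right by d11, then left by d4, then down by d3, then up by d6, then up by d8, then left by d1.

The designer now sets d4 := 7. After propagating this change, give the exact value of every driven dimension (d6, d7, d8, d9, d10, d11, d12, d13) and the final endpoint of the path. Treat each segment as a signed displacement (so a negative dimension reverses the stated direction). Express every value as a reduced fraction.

Apply edit: d4 := 7
  d6 = 8 - d3/3 + d1/2 = 95/12
  d7 = d3 + d6/3 - d2 = -1/9
  d8 = d4*3 - d6 = 157/12
  d9 = d2 + d3 - d5 = 17/4
  d10 = d2*3 - d5/5 = 17
  d11 = d1/2 + d10/2 = 19/2
  d12 = d7/3 = -1/27
  d13 = d11/3 = 19/6
Walk from origin (0, 0):
  seg 1: left by d13 = 19/6 → (-19/6, 0)
  seg 2: right by d5 = 5 → (11/6, 0)
  seg 3: right by d11 = 19/2 → (34/3, 0)
  seg 4: left by d4 = 7 → (13/3, 0)
  seg 5: down by d3 = 13/4 → (13/3, -13/4)
  seg 6: up by d6 = 95/12 → (13/3, 14/3)
  seg 7: up by d8 = 157/12 → (13/3, 71/4)
  seg 8: left by d1 = 2 → (7/3, 71/4)

d6 = 95/12
d7 = -1/9
d8 = 157/12
d9 = 17/4
d10 = 17
d11 = 19/2
d12 = -1/27
d13 = 19/6
endpoint = (7/3, 71/4)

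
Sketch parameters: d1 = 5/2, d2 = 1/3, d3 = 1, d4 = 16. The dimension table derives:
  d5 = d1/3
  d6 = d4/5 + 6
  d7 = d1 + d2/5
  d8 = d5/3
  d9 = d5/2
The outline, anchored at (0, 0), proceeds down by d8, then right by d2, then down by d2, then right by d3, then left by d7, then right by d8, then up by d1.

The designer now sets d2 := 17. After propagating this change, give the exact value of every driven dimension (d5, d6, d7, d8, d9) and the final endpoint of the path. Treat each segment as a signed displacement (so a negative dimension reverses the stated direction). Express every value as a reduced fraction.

Apply edit: d2 := 17
  d5 = d1/3 = 5/6
  d6 = d4/5 + 6 = 46/5
  d7 = d1 + d2/5 = 59/10
  d8 = d5/3 = 5/18
  d9 = d5/2 = 5/12
Walk from origin (0, 0):
  seg 1: down by d8 = 5/18 → (0, -5/18)
  seg 2: right by d2 = 17 → (17, -5/18)
  seg 3: down by d2 = 17 → (17, -311/18)
  seg 4: right by d3 = 1 → (18, -311/18)
  seg 5: left by d7 = 59/10 → (121/10, -311/18)
  seg 6: right by d8 = 5/18 → (557/45, -311/18)
  seg 7: up by d1 = 5/2 → (557/45, -133/9)

d5 = 5/6
d6 = 46/5
d7 = 59/10
d8 = 5/18
d9 = 5/12
endpoint = (557/45, -133/9)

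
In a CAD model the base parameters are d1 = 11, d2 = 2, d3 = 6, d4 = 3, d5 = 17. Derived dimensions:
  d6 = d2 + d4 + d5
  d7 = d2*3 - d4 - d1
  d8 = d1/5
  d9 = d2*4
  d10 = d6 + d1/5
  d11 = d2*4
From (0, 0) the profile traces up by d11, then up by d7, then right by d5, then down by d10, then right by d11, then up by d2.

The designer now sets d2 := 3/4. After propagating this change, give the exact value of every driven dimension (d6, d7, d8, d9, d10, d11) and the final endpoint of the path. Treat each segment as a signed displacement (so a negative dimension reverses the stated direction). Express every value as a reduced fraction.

Apply edit: d2 := 3/4
  d6 = d2 + d4 + d5 = 83/4
  d7 = d2*3 - d4 - d1 = -47/4
  d8 = d1/5 = 11/5
  d9 = d2*4 = 3
  d10 = d6 + d1/5 = 459/20
  d11 = d2*4 = 3
Walk from origin (0, 0):
  seg 1: up by d11 = 3 → (0, 3)
  seg 2: up by d7 = -47/4 → (0, -35/4)
  seg 3: right by d5 = 17 → (17, -35/4)
  seg 4: down by d10 = 459/20 → (17, -317/10)
  seg 5: right by d11 = 3 → (20, -317/10)
  seg 6: up by d2 = 3/4 → (20, -619/20)

d6 = 83/4
d7 = -47/4
d8 = 11/5
d9 = 3
d10 = 459/20
d11 = 3
endpoint = (20, -619/20)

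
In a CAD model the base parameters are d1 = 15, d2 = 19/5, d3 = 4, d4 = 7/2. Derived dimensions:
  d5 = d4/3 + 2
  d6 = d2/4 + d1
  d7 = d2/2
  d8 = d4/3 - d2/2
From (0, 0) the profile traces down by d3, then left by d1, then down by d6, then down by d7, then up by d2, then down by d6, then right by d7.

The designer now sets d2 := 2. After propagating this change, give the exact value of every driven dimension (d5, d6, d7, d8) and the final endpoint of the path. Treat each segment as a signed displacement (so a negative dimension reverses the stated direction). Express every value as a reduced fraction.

Apply edit: d2 := 2
  d5 = d4/3 + 2 = 19/6
  d6 = d2/4 + d1 = 31/2
  d7 = d2/2 = 1
  d8 = d4/3 - d2/2 = 1/6
Walk from origin (0, 0):
  seg 1: down by d3 = 4 → (0, -4)
  seg 2: left by d1 = 15 → (-15, -4)
  seg 3: down by d6 = 31/2 → (-15, -39/2)
  seg 4: down by d7 = 1 → (-15, -41/2)
  seg 5: up by d2 = 2 → (-15, -37/2)
  seg 6: down by d6 = 31/2 → (-15, -34)
  seg 7: right by d7 = 1 → (-14, -34)

d5 = 19/6
d6 = 31/2
d7 = 1
d8 = 1/6
endpoint = (-14, -34)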